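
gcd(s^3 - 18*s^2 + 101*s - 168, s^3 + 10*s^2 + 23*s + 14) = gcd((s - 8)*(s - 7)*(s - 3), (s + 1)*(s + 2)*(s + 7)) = 1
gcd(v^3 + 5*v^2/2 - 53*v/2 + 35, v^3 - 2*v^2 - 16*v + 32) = v - 2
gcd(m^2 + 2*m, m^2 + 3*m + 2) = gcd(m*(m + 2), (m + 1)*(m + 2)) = m + 2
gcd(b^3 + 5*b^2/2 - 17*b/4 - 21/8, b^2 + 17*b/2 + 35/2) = b + 7/2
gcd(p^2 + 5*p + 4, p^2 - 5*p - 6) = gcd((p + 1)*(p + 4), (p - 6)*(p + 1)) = p + 1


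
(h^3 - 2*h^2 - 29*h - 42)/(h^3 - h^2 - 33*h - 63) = (h + 2)/(h + 3)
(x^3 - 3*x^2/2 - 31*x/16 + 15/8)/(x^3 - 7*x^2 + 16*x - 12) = (x^2 + x/2 - 15/16)/(x^2 - 5*x + 6)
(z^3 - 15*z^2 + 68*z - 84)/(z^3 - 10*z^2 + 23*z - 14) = (z - 6)/(z - 1)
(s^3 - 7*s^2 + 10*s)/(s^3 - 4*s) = (s - 5)/(s + 2)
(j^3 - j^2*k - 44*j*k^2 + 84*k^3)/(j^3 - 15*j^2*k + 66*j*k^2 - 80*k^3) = (j^2 + j*k - 42*k^2)/(j^2 - 13*j*k + 40*k^2)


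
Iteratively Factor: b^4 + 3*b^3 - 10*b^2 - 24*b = (b - 3)*(b^3 + 6*b^2 + 8*b) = (b - 3)*(b + 2)*(b^2 + 4*b) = (b - 3)*(b + 2)*(b + 4)*(b)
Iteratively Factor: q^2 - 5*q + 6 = (q - 2)*(q - 3)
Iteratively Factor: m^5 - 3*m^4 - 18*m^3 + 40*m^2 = (m - 5)*(m^4 + 2*m^3 - 8*m^2) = (m - 5)*(m + 4)*(m^3 - 2*m^2) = m*(m - 5)*(m + 4)*(m^2 - 2*m) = m^2*(m - 5)*(m + 4)*(m - 2)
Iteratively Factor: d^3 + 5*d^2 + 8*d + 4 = (d + 1)*(d^2 + 4*d + 4) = (d + 1)*(d + 2)*(d + 2)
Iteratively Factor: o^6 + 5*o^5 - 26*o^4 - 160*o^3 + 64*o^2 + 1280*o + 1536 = (o - 4)*(o^5 + 9*o^4 + 10*o^3 - 120*o^2 - 416*o - 384) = (o - 4)^2*(o^4 + 13*o^3 + 62*o^2 + 128*o + 96) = (o - 4)^2*(o + 4)*(o^3 + 9*o^2 + 26*o + 24) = (o - 4)^2*(o + 4)^2*(o^2 + 5*o + 6) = (o - 4)^2*(o + 2)*(o + 4)^2*(o + 3)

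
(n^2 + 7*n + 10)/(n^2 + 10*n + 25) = (n + 2)/(n + 5)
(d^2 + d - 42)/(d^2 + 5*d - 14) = (d - 6)/(d - 2)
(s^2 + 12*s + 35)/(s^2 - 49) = (s + 5)/(s - 7)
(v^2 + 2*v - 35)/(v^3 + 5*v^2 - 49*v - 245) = (v - 5)/(v^2 - 2*v - 35)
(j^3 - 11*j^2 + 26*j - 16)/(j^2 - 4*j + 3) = (j^2 - 10*j + 16)/(j - 3)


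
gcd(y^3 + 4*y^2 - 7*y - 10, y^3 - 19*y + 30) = y^2 + 3*y - 10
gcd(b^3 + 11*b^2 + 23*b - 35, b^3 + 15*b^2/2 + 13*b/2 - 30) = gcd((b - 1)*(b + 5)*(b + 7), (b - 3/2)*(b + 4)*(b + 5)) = b + 5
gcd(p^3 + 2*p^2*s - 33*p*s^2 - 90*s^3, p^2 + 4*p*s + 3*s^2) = p + 3*s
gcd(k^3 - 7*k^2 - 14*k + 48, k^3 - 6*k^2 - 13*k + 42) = k^2 + k - 6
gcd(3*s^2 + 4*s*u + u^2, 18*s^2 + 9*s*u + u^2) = 3*s + u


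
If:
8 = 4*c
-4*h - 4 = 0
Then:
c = 2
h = -1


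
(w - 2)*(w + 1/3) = w^2 - 5*w/3 - 2/3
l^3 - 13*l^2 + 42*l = l*(l - 7)*(l - 6)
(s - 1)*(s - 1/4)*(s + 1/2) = s^3 - 3*s^2/4 - 3*s/8 + 1/8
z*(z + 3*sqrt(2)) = z^2 + 3*sqrt(2)*z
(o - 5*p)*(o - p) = o^2 - 6*o*p + 5*p^2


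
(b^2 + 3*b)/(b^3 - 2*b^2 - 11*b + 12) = b/(b^2 - 5*b + 4)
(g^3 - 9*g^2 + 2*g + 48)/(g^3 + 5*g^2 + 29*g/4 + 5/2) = 4*(g^2 - 11*g + 24)/(4*g^2 + 12*g + 5)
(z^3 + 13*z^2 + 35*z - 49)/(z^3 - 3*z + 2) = (z^2 + 14*z + 49)/(z^2 + z - 2)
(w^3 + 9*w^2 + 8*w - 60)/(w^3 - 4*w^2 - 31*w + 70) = (w + 6)/(w - 7)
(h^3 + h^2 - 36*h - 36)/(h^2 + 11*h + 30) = (h^2 - 5*h - 6)/(h + 5)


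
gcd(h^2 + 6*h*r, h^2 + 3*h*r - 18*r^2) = h + 6*r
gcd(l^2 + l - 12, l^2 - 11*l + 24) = l - 3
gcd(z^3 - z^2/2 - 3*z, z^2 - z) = z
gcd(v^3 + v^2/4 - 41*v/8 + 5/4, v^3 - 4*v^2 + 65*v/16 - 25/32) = v - 1/4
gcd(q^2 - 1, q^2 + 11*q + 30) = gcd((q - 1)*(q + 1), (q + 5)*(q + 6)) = 1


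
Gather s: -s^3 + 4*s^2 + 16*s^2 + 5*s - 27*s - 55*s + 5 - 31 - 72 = -s^3 + 20*s^2 - 77*s - 98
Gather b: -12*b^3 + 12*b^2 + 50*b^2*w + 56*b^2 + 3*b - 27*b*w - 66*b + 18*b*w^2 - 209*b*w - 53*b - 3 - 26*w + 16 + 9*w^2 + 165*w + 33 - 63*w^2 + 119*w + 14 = -12*b^3 + b^2*(50*w + 68) + b*(18*w^2 - 236*w - 116) - 54*w^2 + 258*w + 60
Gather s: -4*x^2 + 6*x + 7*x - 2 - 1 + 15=-4*x^2 + 13*x + 12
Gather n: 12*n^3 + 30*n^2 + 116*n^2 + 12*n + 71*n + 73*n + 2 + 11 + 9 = 12*n^3 + 146*n^2 + 156*n + 22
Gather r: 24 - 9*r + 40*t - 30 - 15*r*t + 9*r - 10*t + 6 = -15*r*t + 30*t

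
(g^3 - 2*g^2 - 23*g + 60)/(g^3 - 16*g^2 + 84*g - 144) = (g^2 + 2*g - 15)/(g^2 - 12*g + 36)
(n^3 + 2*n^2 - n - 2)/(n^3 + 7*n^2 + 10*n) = (n^2 - 1)/(n*(n + 5))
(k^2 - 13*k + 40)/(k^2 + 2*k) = (k^2 - 13*k + 40)/(k*(k + 2))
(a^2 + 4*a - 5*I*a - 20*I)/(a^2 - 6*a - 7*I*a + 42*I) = (a^2 + a*(4 - 5*I) - 20*I)/(a^2 - a*(6 + 7*I) + 42*I)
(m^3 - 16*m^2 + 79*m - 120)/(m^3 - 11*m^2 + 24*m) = (m - 5)/m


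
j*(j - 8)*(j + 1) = j^3 - 7*j^2 - 8*j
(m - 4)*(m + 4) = m^2 - 16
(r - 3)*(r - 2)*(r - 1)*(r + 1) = r^4 - 5*r^3 + 5*r^2 + 5*r - 6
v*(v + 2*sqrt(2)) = v^2 + 2*sqrt(2)*v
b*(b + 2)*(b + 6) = b^3 + 8*b^2 + 12*b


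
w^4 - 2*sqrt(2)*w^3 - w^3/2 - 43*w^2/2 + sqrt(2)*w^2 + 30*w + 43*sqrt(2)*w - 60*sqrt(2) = (w - 4)*(w - 3/2)*(w + 5)*(w - 2*sqrt(2))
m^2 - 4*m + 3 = (m - 3)*(m - 1)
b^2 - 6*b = b*(b - 6)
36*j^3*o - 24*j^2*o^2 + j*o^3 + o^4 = o*(-3*j + o)*(-2*j + o)*(6*j + o)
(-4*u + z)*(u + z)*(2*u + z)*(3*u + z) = -24*u^4 - 38*u^3*z - 13*u^2*z^2 + 2*u*z^3 + z^4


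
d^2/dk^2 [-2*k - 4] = 0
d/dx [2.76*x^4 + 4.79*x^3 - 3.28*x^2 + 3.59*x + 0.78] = 11.04*x^3 + 14.37*x^2 - 6.56*x + 3.59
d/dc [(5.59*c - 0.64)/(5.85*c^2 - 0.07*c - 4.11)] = (-32.7015*c^2 + 7.488*c - 23.0197)/(34.2225*c^4 - 0.819*c^3 - 48.0821*c^2 + 0.5754*c + 16.8921)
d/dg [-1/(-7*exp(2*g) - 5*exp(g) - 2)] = (-14*exp(g) - 5)*exp(g)/(7*exp(2*g) + 5*exp(g) + 2)^2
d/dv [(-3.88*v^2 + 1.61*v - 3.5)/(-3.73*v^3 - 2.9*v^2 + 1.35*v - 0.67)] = (-14.4724*v^4 + 12.0106*v^3 - 39.734*v^2 - 15.1008*v + 3.6463)/(13.9129*v^6 + 21.634*v^5 - 1.661*v^4 - 2.8318*v^3 + 5.7085*v^2 - 1.809*v + 0.4489)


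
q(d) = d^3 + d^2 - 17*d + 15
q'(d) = 3*d^2 + 2*d - 17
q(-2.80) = 48.49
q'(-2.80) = 0.92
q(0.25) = 10.83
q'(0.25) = -16.31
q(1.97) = -6.96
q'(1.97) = -1.42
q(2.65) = -4.42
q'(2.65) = 9.37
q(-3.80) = 39.17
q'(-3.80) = 18.72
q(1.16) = -1.81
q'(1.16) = -10.64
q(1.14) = -1.60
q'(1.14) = -10.82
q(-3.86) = 38.01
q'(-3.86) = 19.98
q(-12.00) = -1365.00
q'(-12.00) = 391.00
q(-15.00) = -2880.00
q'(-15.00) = 628.00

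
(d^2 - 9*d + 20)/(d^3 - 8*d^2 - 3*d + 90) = (d - 4)/(d^2 - 3*d - 18)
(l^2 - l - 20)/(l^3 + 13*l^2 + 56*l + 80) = (l - 5)/(l^2 + 9*l + 20)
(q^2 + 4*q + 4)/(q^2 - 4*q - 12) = (q + 2)/(q - 6)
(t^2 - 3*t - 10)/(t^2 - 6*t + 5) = (t + 2)/(t - 1)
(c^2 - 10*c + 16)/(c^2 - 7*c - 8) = (c - 2)/(c + 1)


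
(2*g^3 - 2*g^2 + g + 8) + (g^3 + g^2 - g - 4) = 3*g^3 - g^2 + 4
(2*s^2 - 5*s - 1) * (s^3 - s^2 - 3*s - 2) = 2*s^5 - 7*s^4 - 2*s^3 + 12*s^2 + 13*s + 2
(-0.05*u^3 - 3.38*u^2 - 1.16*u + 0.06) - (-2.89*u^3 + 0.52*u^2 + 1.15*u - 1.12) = 2.84*u^3 - 3.9*u^2 - 2.31*u + 1.18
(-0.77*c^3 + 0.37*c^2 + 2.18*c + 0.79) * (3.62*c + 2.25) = -2.7874*c^4 - 0.3931*c^3 + 8.7241*c^2 + 7.7648*c + 1.7775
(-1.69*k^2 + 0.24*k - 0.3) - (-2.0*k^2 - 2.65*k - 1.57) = 0.31*k^2 + 2.89*k + 1.27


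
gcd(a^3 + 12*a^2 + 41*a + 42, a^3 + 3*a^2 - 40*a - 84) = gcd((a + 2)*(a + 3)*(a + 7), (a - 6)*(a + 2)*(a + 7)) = a^2 + 9*a + 14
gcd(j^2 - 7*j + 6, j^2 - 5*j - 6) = j - 6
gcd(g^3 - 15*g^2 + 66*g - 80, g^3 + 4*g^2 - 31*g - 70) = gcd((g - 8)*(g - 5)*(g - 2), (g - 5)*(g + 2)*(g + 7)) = g - 5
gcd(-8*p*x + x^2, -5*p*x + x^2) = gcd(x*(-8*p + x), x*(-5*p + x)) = x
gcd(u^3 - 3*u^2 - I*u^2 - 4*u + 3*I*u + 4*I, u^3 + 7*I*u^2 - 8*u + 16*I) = u - I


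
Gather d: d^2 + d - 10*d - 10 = d^2 - 9*d - 10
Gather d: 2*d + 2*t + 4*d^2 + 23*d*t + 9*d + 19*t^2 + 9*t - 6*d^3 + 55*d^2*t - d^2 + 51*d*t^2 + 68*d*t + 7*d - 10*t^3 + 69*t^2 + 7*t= -6*d^3 + d^2*(55*t + 3) + d*(51*t^2 + 91*t + 18) - 10*t^3 + 88*t^2 + 18*t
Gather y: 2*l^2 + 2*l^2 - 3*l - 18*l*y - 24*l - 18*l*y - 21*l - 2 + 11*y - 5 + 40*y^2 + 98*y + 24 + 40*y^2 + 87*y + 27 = 4*l^2 - 48*l + 80*y^2 + y*(196 - 36*l) + 44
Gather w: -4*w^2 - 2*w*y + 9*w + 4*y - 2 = -4*w^2 + w*(9 - 2*y) + 4*y - 2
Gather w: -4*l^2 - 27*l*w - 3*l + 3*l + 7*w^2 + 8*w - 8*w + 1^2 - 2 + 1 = -4*l^2 - 27*l*w + 7*w^2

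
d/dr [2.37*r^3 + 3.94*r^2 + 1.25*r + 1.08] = 7.11*r^2 + 7.88*r + 1.25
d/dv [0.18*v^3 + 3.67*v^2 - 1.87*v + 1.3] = 0.54*v^2 + 7.34*v - 1.87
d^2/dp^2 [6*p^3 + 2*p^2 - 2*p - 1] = 36*p + 4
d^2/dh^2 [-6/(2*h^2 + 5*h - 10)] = 12*(4*h^2 + 10*h - (4*h + 5)^2 - 20)/(2*h^2 + 5*h - 10)^3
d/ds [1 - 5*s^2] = -10*s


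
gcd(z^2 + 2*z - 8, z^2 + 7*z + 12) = z + 4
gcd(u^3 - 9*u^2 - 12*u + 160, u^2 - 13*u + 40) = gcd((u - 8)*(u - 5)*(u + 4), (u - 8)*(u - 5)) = u^2 - 13*u + 40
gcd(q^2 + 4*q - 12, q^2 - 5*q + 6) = q - 2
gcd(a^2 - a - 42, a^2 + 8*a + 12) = a + 6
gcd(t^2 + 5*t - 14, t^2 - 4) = t - 2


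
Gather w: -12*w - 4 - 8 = -12*w - 12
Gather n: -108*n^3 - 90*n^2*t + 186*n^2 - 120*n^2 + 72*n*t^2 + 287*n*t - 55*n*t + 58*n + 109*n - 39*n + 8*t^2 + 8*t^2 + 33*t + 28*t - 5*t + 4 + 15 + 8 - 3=-108*n^3 + n^2*(66 - 90*t) + n*(72*t^2 + 232*t + 128) + 16*t^2 + 56*t + 24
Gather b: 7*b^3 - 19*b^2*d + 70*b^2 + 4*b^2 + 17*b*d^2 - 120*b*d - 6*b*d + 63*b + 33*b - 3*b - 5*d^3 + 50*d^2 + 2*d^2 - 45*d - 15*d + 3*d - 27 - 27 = 7*b^3 + b^2*(74 - 19*d) + b*(17*d^2 - 126*d + 93) - 5*d^3 + 52*d^2 - 57*d - 54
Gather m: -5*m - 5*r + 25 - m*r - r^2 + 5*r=m*(-r - 5) - r^2 + 25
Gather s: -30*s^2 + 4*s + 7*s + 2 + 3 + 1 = -30*s^2 + 11*s + 6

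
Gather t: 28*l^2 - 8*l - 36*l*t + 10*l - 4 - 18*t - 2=28*l^2 + 2*l + t*(-36*l - 18) - 6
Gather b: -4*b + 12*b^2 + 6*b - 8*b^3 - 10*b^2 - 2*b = -8*b^3 + 2*b^2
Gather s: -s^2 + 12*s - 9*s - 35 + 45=-s^2 + 3*s + 10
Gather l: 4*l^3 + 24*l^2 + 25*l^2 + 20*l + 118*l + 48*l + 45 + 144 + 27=4*l^3 + 49*l^2 + 186*l + 216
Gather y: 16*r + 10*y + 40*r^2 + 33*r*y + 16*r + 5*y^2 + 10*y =40*r^2 + 32*r + 5*y^2 + y*(33*r + 20)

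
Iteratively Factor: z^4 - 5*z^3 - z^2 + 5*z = (z + 1)*(z^3 - 6*z^2 + 5*z) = (z - 1)*(z + 1)*(z^2 - 5*z) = (z - 5)*(z - 1)*(z + 1)*(z)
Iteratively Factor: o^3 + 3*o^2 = (o)*(o^2 + 3*o) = o^2*(o + 3)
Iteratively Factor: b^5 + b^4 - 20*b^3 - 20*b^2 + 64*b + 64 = (b + 2)*(b^4 - b^3 - 18*b^2 + 16*b + 32) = (b - 2)*(b + 2)*(b^3 + b^2 - 16*b - 16) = (b - 2)*(b + 1)*(b + 2)*(b^2 - 16) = (b - 4)*(b - 2)*(b + 1)*(b + 2)*(b + 4)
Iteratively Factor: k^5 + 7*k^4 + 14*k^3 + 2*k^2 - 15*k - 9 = (k + 3)*(k^4 + 4*k^3 + 2*k^2 - 4*k - 3) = (k + 3)^2*(k^3 + k^2 - k - 1) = (k + 1)*(k + 3)^2*(k^2 - 1) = (k - 1)*(k + 1)*(k + 3)^2*(k + 1)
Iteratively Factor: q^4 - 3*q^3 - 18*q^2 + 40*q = (q - 2)*(q^3 - q^2 - 20*q) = q*(q - 2)*(q^2 - q - 20) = q*(q - 2)*(q + 4)*(q - 5)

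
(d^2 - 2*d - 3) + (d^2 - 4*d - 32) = 2*d^2 - 6*d - 35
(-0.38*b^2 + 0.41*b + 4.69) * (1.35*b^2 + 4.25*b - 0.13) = -0.513*b^4 - 1.0615*b^3 + 8.1234*b^2 + 19.8792*b - 0.6097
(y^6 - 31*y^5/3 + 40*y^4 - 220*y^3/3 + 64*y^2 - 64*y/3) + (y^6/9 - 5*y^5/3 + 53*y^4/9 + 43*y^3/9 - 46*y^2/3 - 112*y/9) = 10*y^6/9 - 12*y^5 + 413*y^4/9 - 617*y^3/9 + 146*y^2/3 - 304*y/9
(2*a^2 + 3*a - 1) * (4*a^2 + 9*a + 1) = 8*a^4 + 30*a^3 + 25*a^2 - 6*a - 1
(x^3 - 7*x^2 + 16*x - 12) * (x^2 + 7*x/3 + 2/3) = x^5 - 14*x^4/3 + x^3/3 + 62*x^2/3 - 52*x/3 - 8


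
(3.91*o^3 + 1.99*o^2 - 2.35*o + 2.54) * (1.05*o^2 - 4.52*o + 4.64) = 4.1055*o^5 - 15.5837*o^4 + 6.6801*o^3 + 22.5226*o^2 - 22.3848*o + 11.7856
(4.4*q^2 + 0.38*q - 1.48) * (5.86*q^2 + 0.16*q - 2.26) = 25.784*q^4 + 2.9308*q^3 - 18.556*q^2 - 1.0956*q + 3.3448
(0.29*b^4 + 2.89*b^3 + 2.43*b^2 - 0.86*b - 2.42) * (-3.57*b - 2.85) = -1.0353*b^5 - 11.1438*b^4 - 16.9116*b^3 - 3.8553*b^2 + 11.0904*b + 6.897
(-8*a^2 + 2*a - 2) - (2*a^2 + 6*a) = -10*a^2 - 4*a - 2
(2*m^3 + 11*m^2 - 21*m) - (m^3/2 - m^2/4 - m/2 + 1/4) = 3*m^3/2 + 45*m^2/4 - 41*m/2 - 1/4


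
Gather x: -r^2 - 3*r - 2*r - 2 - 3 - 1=-r^2 - 5*r - 6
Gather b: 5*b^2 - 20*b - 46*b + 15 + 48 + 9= 5*b^2 - 66*b + 72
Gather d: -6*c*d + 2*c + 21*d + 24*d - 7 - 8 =2*c + d*(45 - 6*c) - 15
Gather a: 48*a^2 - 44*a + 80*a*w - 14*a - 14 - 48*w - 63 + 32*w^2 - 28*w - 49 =48*a^2 + a*(80*w - 58) + 32*w^2 - 76*w - 126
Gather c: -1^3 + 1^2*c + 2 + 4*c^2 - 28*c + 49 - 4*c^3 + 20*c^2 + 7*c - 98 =-4*c^3 + 24*c^2 - 20*c - 48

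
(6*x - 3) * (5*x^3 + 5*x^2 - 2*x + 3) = 30*x^4 + 15*x^3 - 27*x^2 + 24*x - 9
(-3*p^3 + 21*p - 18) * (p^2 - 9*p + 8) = -3*p^5 + 27*p^4 - 3*p^3 - 207*p^2 + 330*p - 144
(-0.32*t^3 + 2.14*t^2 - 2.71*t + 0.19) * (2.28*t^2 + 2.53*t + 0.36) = -0.7296*t^5 + 4.0696*t^4 - 0.879799999999999*t^3 - 5.6527*t^2 - 0.4949*t + 0.0684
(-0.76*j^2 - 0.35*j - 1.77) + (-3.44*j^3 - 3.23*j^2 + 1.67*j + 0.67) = -3.44*j^3 - 3.99*j^2 + 1.32*j - 1.1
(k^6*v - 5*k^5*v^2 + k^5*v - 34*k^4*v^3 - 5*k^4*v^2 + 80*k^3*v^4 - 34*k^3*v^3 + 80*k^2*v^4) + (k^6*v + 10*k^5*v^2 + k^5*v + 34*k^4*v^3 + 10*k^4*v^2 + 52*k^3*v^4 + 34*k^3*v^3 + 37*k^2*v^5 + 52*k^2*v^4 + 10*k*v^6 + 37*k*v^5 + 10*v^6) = 2*k^6*v + 5*k^5*v^2 + 2*k^5*v + 5*k^4*v^2 + 132*k^3*v^4 + 37*k^2*v^5 + 132*k^2*v^4 + 10*k*v^6 + 37*k*v^5 + 10*v^6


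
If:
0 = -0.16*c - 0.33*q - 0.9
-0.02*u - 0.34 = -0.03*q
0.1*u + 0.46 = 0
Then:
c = -22.68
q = 8.27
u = -4.60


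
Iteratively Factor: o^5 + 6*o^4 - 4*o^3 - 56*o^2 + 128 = (o + 2)*(o^4 + 4*o^3 - 12*o^2 - 32*o + 64) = (o + 2)*(o + 4)*(o^3 - 12*o + 16) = (o - 2)*(o + 2)*(o + 4)*(o^2 + 2*o - 8) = (o - 2)*(o + 2)*(o + 4)^2*(o - 2)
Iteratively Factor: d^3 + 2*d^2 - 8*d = (d + 4)*(d^2 - 2*d) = d*(d + 4)*(d - 2)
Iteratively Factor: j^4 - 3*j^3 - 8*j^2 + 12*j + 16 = (j + 2)*(j^3 - 5*j^2 + 2*j + 8) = (j + 1)*(j + 2)*(j^2 - 6*j + 8) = (j - 2)*(j + 1)*(j + 2)*(j - 4)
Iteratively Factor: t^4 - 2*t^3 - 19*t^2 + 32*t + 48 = (t - 4)*(t^3 + 2*t^2 - 11*t - 12) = (t - 4)*(t - 3)*(t^2 + 5*t + 4) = (t - 4)*(t - 3)*(t + 4)*(t + 1)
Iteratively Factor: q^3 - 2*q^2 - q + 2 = (q + 1)*(q^2 - 3*q + 2) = (q - 1)*(q + 1)*(q - 2)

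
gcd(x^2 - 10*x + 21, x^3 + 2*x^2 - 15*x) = x - 3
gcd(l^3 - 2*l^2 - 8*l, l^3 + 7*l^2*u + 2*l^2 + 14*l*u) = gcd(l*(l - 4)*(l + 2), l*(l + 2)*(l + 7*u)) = l^2 + 2*l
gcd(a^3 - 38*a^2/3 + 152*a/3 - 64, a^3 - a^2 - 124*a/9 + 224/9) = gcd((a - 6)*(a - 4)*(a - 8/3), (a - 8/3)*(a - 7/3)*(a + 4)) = a - 8/3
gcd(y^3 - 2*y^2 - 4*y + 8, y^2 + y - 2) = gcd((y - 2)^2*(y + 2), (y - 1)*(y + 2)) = y + 2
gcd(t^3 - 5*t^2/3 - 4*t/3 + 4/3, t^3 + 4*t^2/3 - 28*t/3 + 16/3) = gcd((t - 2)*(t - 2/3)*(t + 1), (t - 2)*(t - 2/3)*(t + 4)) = t^2 - 8*t/3 + 4/3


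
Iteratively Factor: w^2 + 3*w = (w)*(w + 3)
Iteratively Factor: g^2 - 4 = (g + 2)*(g - 2)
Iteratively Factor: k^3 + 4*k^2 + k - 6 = (k + 3)*(k^2 + k - 2) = (k + 2)*(k + 3)*(k - 1)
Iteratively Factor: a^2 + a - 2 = (a + 2)*(a - 1)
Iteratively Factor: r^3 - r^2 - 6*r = (r + 2)*(r^2 - 3*r) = r*(r + 2)*(r - 3)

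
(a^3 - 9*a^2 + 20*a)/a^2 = a - 9 + 20/a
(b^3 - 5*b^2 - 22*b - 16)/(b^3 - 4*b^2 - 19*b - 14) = (b - 8)/(b - 7)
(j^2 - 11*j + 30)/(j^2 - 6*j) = (j - 5)/j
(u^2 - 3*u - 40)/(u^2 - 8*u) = (u + 5)/u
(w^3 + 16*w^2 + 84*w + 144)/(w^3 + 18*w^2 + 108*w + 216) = (w + 4)/(w + 6)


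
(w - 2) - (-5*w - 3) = 6*w + 1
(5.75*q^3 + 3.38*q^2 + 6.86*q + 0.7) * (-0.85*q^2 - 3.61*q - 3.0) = -4.8875*q^5 - 23.6305*q^4 - 35.2828*q^3 - 35.4996*q^2 - 23.107*q - 2.1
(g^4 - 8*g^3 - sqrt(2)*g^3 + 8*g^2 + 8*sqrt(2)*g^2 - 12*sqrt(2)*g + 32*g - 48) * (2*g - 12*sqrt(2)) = 2*g^5 - 14*sqrt(2)*g^4 - 16*g^4 + 40*g^3 + 112*sqrt(2)*g^3 - 120*sqrt(2)*g^2 - 128*g^2 - 384*sqrt(2)*g + 192*g + 576*sqrt(2)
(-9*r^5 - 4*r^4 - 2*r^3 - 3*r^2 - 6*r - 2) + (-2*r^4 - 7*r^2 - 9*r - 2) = -9*r^5 - 6*r^4 - 2*r^3 - 10*r^2 - 15*r - 4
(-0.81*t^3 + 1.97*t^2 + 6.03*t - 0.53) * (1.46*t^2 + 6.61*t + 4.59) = -1.1826*t^5 - 2.4779*t^4 + 18.1076*t^3 + 48.1268*t^2 + 24.1744*t - 2.4327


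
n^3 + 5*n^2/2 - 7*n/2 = n*(n - 1)*(n + 7/2)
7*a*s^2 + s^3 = s^2*(7*a + s)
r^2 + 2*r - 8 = (r - 2)*(r + 4)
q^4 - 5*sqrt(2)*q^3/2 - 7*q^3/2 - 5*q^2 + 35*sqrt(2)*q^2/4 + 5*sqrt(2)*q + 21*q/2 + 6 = (q - 4)*(q + 1/2)*(q - 3*sqrt(2))*(q + sqrt(2)/2)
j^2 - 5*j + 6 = (j - 3)*(j - 2)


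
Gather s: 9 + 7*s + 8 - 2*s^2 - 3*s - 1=-2*s^2 + 4*s + 16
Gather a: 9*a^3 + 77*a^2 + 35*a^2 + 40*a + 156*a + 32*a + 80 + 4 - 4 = 9*a^3 + 112*a^2 + 228*a + 80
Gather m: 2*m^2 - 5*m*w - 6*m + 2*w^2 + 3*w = 2*m^2 + m*(-5*w - 6) + 2*w^2 + 3*w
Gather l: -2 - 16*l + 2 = -16*l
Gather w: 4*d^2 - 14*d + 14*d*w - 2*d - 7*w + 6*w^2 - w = 4*d^2 - 16*d + 6*w^2 + w*(14*d - 8)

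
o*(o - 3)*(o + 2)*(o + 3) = o^4 + 2*o^3 - 9*o^2 - 18*o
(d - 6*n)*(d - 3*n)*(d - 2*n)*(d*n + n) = d^4*n - 11*d^3*n^2 + d^3*n + 36*d^2*n^3 - 11*d^2*n^2 - 36*d*n^4 + 36*d*n^3 - 36*n^4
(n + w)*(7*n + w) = 7*n^2 + 8*n*w + w^2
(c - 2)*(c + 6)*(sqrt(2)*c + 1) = sqrt(2)*c^3 + c^2 + 4*sqrt(2)*c^2 - 12*sqrt(2)*c + 4*c - 12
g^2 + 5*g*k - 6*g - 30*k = (g - 6)*(g + 5*k)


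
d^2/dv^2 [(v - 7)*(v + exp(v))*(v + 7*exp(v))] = 8*v^2*exp(v) + 28*v*exp(2*v) - 24*v*exp(v) + 6*v - 168*exp(2*v) - 96*exp(v) - 14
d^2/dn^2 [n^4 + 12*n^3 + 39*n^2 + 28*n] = 12*n^2 + 72*n + 78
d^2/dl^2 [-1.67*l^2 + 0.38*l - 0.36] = -3.34000000000000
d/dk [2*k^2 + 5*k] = 4*k + 5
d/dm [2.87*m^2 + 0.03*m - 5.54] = 5.74*m + 0.03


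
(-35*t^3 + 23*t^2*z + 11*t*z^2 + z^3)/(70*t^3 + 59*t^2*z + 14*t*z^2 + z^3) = (-t + z)/(2*t + z)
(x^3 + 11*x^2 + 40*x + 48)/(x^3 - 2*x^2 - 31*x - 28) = (x^2 + 7*x + 12)/(x^2 - 6*x - 7)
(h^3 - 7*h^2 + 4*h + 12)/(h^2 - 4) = (h^2 - 5*h - 6)/(h + 2)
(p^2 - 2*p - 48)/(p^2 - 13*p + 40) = (p + 6)/(p - 5)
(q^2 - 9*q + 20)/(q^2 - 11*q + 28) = (q - 5)/(q - 7)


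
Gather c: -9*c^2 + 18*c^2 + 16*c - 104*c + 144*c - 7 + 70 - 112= 9*c^2 + 56*c - 49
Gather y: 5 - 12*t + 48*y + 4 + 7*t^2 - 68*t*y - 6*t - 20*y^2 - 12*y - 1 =7*t^2 - 18*t - 20*y^2 + y*(36 - 68*t) + 8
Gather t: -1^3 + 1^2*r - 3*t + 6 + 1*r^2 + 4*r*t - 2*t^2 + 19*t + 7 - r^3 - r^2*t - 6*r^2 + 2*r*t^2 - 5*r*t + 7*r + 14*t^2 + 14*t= -r^3 - 5*r^2 + 8*r + t^2*(2*r + 12) + t*(-r^2 - r + 30) + 12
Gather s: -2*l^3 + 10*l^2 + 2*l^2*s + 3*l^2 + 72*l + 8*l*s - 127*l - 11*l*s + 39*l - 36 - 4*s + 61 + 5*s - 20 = -2*l^3 + 13*l^2 - 16*l + s*(2*l^2 - 3*l + 1) + 5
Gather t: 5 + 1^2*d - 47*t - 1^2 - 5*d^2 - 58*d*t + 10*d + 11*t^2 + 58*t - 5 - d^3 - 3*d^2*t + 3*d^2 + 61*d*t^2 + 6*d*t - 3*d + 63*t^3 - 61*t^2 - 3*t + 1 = -d^3 - 2*d^2 + 8*d + 63*t^3 + t^2*(61*d - 50) + t*(-3*d^2 - 52*d + 8)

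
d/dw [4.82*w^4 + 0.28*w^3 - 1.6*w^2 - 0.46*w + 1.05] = 19.28*w^3 + 0.84*w^2 - 3.2*w - 0.46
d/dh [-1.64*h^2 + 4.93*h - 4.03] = 4.93 - 3.28*h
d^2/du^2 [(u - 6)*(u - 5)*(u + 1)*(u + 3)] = 12*u^2 - 42*u - 22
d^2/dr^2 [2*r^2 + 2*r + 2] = 4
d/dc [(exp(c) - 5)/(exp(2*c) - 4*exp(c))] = (-exp(2*c) + 10*exp(c) - 20)*exp(-c)/(exp(2*c) - 8*exp(c) + 16)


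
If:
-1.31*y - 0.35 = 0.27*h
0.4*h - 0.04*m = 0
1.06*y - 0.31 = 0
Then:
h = -2.72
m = -27.15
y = 0.29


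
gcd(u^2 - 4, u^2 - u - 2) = u - 2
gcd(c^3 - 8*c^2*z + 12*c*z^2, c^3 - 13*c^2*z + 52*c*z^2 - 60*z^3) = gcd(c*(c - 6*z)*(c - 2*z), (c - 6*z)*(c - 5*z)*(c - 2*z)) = c^2 - 8*c*z + 12*z^2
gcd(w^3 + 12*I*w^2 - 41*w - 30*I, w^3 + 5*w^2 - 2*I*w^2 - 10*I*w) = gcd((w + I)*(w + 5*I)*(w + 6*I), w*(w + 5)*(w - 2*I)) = 1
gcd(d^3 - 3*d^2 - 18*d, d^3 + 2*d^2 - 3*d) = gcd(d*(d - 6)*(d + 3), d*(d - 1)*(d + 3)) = d^2 + 3*d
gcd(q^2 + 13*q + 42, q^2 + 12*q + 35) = q + 7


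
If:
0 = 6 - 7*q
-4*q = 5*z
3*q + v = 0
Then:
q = 6/7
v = -18/7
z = -24/35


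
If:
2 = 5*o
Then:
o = 2/5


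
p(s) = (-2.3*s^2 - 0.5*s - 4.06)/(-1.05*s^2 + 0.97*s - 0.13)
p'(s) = (-4.6*s - 0.5)/(-1.05*s^2 + 0.97*s - 0.13) + (2.1*s - 0.97)*(-2.3*s^2 - 0.5*s - 4.06)/(-1.05*s^2 + 0.97*s - 0.13)^2 = (-2.756*s^2 - 7.928*s + 4.0032)/(1.1025*s^4 - 2.037*s^3 + 1.2139*s^2 - 0.2522*s + 0.0169)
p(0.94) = 44.95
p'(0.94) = -276.13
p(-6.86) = 1.94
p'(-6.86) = -0.02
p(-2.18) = 1.92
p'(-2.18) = 0.16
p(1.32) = 12.85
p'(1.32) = -24.42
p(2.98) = 3.96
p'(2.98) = -1.02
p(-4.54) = 1.88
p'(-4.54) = -0.02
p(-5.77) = 1.91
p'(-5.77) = -0.03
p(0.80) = 228.15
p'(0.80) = -6069.59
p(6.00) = 2.80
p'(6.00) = -0.14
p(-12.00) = 2.02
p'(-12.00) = -0.01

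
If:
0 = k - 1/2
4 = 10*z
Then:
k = 1/2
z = 2/5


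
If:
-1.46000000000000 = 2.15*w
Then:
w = -0.68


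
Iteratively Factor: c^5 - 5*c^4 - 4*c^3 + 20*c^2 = (c - 2)*(c^4 - 3*c^3 - 10*c^2) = c*(c - 2)*(c^3 - 3*c^2 - 10*c) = c^2*(c - 2)*(c^2 - 3*c - 10) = c^2*(c - 2)*(c + 2)*(c - 5)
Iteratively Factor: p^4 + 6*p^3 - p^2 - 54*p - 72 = (p + 2)*(p^3 + 4*p^2 - 9*p - 36) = (p + 2)*(p + 4)*(p^2 - 9) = (p - 3)*(p + 2)*(p + 4)*(p + 3)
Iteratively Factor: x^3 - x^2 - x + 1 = (x - 1)*(x^2 - 1) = (x - 1)*(x + 1)*(x - 1)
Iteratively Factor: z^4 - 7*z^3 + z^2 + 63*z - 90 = (z - 5)*(z^3 - 2*z^2 - 9*z + 18) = (z - 5)*(z - 2)*(z^2 - 9) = (z - 5)*(z - 3)*(z - 2)*(z + 3)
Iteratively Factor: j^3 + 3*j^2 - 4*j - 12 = (j + 3)*(j^2 - 4) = (j - 2)*(j + 3)*(j + 2)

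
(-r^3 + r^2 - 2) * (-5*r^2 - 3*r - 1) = 5*r^5 - 2*r^4 - 2*r^3 + 9*r^2 + 6*r + 2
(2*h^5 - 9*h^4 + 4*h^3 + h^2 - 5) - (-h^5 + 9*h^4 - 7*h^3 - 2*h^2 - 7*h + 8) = 3*h^5 - 18*h^4 + 11*h^3 + 3*h^2 + 7*h - 13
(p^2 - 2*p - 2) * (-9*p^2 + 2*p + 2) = -9*p^4 + 20*p^3 + 16*p^2 - 8*p - 4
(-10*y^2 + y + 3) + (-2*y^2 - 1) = -12*y^2 + y + 2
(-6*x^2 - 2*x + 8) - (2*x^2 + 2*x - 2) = -8*x^2 - 4*x + 10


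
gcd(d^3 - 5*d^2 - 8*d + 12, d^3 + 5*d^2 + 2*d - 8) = d^2 + d - 2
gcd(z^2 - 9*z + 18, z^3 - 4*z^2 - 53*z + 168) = z - 3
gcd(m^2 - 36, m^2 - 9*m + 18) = m - 6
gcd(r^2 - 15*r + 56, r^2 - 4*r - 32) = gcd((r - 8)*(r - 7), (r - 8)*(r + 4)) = r - 8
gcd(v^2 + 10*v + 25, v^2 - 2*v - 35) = v + 5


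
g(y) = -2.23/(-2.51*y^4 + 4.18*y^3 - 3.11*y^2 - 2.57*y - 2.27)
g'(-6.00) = 0.00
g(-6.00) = 0.00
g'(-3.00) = 0.01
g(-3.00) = 0.01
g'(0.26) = -0.82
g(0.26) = 0.72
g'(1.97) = -0.15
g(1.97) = 0.09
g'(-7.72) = 0.00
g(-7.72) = 0.00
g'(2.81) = -0.03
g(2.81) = 0.02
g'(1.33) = -0.32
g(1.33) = 0.24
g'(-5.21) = 0.00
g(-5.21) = 0.00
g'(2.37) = -0.07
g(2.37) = 0.05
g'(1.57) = -0.27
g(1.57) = 0.17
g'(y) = -2.23*(10.04*y^3 - 12.54*y^2 + 6.22*y + 2.57)/(-2.51*y^4 + 4.18*y^3 - 3.11*y^2 - 2.57*y - 2.27)^2 = (-22.3892*y^3 + 27.9642*y^2 - 13.8706*y - 5.7311)/(2.51*y^4 - 4.18*y^3 + 3.11*y^2 + 2.57*y + 2.27)^2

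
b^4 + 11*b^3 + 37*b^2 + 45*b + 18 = (b + 1)^2*(b + 3)*(b + 6)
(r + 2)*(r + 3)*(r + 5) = r^3 + 10*r^2 + 31*r + 30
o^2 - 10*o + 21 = (o - 7)*(o - 3)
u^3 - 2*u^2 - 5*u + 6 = (u - 3)*(u - 1)*(u + 2)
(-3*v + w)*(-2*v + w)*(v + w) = 6*v^3 + v^2*w - 4*v*w^2 + w^3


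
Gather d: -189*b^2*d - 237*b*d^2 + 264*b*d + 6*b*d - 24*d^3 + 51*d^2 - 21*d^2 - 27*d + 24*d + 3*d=-24*d^3 + d^2*(30 - 237*b) + d*(-189*b^2 + 270*b)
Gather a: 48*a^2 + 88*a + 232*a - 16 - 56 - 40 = 48*a^2 + 320*a - 112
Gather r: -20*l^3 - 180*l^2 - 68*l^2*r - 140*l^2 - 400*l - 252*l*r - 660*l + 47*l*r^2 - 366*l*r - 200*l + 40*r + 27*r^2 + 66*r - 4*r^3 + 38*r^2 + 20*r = -20*l^3 - 320*l^2 - 1260*l - 4*r^3 + r^2*(47*l + 65) + r*(-68*l^2 - 618*l + 126)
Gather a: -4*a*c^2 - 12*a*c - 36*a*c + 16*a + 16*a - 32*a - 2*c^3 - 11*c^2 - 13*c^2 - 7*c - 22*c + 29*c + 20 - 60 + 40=a*(-4*c^2 - 48*c) - 2*c^3 - 24*c^2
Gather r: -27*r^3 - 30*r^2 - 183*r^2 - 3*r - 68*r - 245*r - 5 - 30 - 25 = -27*r^3 - 213*r^2 - 316*r - 60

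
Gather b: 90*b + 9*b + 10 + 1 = 99*b + 11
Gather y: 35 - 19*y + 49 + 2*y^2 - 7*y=2*y^2 - 26*y + 84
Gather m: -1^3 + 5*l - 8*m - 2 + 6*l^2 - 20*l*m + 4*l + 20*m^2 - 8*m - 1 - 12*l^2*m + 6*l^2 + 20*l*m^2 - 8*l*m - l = 12*l^2 + 8*l + m^2*(20*l + 20) + m*(-12*l^2 - 28*l - 16) - 4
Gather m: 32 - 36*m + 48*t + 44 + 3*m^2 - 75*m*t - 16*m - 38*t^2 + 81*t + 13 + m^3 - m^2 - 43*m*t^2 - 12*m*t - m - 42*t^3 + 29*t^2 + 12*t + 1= m^3 + 2*m^2 + m*(-43*t^2 - 87*t - 53) - 42*t^3 - 9*t^2 + 141*t + 90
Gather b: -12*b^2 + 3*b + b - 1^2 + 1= -12*b^2 + 4*b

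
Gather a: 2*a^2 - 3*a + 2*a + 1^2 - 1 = 2*a^2 - a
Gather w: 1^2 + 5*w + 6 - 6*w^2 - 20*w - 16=-6*w^2 - 15*w - 9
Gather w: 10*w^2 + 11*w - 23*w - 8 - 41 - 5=10*w^2 - 12*w - 54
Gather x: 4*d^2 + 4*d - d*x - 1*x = 4*d^2 + 4*d + x*(-d - 1)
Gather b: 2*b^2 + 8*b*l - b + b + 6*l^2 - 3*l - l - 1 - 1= 2*b^2 + 8*b*l + 6*l^2 - 4*l - 2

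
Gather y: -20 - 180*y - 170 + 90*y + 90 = -90*y - 100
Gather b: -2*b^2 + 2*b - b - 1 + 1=-2*b^2 + b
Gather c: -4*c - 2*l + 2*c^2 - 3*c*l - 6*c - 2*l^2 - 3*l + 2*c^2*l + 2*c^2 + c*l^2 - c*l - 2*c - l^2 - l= c^2*(2*l + 4) + c*(l^2 - 4*l - 12) - 3*l^2 - 6*l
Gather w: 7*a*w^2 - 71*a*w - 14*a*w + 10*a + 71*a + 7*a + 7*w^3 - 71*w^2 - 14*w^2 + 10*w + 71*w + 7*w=88*a + 7*w^3 + w^2*(7*a - 85) + w*(88 - 85*a)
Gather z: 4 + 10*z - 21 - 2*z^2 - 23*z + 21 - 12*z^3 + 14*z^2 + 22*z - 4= -12*z^3 + 12*z^2 + 9*z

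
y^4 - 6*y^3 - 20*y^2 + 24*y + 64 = (y - 8)*(y - 2)*(y + 2)^2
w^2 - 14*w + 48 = (w - 8)*(w - 6)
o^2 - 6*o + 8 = (o - 4)*(o - 2)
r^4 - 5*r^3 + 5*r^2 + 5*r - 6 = (r - 3)*(r - 2)*(r - 1)*(r + 1)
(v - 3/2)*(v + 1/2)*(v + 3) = v^3 + 2*v^2 - 15*v/4 - 9/4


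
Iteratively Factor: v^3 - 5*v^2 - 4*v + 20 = (v - 5)*(v^2 - 4) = (v - 5)*(v + 2)*(v - 2)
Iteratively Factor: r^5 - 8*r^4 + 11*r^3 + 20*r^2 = (r - 4)*(r^4 - 4*r^3 - 5*r^2) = r*(r - 4)*(r^3 - 4*r^2 - 5*r) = r^2*(r - 4)*(r^2 - 4*r - 5) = r^2*(r - 5)*(r - 4)*(r + 1)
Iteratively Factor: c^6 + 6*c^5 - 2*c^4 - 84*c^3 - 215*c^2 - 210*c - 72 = (c + 3)*(c^5 + 3*c^4 - 11*c^3 - 51*c^2 - 62*c - 24) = (c + 1)*(c + 3)*(c^4 + 2*c^3 - 13*c^2 - 38*c - 24) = (c + 1)^2*(c + 3)*(c^3 + c^2 - 14*c - 24) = (c + 1)^2*(c + 3)^2*(c^2 - 2*c - 8) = (c - 4)*(c + 1)^2*(c + 3)^2*(c + 2)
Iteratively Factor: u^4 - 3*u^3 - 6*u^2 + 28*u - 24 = (u - 2)*(u^3 - u^2 - 8*u + 12) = (u - 2)*(u + 3)*(u^2 - 4*u + 4) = (u - 2)^2*(u + 3)*(u - 2)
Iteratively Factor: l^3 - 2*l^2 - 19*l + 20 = (l - 5)*(l^2 + 3*l - 4) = (l - 5)*(l + 4)*(l - 1)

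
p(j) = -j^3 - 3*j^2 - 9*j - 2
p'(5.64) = -138.27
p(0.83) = -12.11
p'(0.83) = -16.05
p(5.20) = -270.53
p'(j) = -3*j^2 - 6*j - 9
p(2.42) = -55.52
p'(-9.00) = -198.00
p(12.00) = -2270.00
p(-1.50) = 8.12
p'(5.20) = -121.32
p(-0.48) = 1.74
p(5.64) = -327.59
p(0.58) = -8.42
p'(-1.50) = -6.75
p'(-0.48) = -6.81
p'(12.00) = -513.00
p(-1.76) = 10.00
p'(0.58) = -13.49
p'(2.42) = -41.09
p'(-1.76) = -7.73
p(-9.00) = 565.00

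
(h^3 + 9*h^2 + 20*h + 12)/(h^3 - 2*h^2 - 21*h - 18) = (h^2 + 8*h + 12)/(h^2 - 3*h - 18)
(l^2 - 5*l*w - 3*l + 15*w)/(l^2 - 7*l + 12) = (l - 5*w)/(l - 4)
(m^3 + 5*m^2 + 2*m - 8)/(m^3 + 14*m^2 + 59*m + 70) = (m^2 + 3*m - 4)/(m^2 + 12*m + 35)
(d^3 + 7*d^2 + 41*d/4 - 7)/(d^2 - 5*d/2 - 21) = (d^2 + 7*d/2 - 2)/(d - 6)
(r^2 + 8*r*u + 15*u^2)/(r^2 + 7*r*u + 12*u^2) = (r + 5*u)/(r + 4*u)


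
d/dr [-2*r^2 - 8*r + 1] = -4*r - 8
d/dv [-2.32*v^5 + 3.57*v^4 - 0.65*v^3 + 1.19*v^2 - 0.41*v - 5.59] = -11.6*v^4 + 14.28*v^3 - 1.95*v^2 + 2.38*v - 0.41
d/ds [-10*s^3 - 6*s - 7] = -30*s^2 - 6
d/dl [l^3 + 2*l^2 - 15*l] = 3*l^2 + 4*l - 15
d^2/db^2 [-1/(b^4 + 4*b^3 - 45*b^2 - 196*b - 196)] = 2*(3*(2*b^2 + 4*b - 15)*(-b^4 - 4*b^3 + 45*b^2 + 196*b + 196) + 4*(2*b^3 + 6*b^2 - 45*b - 98)^2)/(-b^4 - 4*b^3 + 45*b^2 + 196*b + 196)^3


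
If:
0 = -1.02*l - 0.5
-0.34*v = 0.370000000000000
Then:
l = -0.49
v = -1.09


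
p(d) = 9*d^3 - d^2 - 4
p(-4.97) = -1133.57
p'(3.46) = 316.31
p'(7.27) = 1412.49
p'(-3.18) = 279.39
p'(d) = 27*d^2 - 2*d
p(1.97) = 60.93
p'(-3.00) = 249.00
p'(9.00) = 2169.00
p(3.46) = 356.82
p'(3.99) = 421.86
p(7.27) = 3401.31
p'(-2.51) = 175.12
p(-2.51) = -152.62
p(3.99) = 551.77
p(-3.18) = -303.53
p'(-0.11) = 0.55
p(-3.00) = -256.00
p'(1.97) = 100.84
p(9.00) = 6476.00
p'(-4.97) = 676.86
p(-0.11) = -4.02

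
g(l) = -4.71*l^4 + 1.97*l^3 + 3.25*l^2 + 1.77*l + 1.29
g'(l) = -18.84*l^3 + 5.91*l^2 + 6.5*l + 1.77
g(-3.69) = -933.19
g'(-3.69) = 1004.84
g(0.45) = 2.73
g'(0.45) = 4.17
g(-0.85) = -1.53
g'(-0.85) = 12.09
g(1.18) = 2.01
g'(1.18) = -13.29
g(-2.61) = -234.78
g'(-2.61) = 360.03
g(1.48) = -5.18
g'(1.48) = -36.74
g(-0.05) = 1.21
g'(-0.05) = 1.46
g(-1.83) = -55.96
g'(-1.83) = 125.13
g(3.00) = -292.47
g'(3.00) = -434.22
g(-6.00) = -6422.01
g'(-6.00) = 4244.97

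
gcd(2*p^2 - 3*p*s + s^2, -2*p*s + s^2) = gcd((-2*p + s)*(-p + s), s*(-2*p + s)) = 2*p - s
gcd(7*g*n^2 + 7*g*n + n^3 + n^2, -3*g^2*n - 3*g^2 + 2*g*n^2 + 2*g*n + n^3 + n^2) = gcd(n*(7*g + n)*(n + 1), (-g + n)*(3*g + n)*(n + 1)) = n + 1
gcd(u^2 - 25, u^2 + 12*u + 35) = u + 5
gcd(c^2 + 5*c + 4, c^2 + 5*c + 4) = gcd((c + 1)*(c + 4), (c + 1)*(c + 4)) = c^2 + 5*c + 4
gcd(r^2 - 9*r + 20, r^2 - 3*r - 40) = 1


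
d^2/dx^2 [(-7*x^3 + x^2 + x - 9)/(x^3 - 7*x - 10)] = 2*(x^6 - 144*x^5 - 453*x^4 - 266*x^3 - 1221*x^2 - 2370*x - 411)/(x^9 - 21*x^7 - 30*x^6 + 147*x^5 + 420*x^4 - 43*x^3 - 1470*x^2 - 2100*x - 1000)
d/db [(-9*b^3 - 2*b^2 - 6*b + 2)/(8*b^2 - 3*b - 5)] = 3*(-24*b^4 + 18*b^3 + 63*b^2 - 4*b + 12)/(64*b^4 - 48*b^3 - 71*b^2 + 30*b + 25)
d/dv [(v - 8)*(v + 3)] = 2*v - 5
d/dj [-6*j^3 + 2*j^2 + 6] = 2*j*(2 - 9*j)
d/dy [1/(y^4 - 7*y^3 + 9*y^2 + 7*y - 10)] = (-4*y^3 + 21*y^2 - 18*y - 7)/(y^4 - 7*y^3 + 9*y^2 + 7*y - 10)^2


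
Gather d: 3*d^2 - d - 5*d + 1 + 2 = 3*d^2 - 6*d + 3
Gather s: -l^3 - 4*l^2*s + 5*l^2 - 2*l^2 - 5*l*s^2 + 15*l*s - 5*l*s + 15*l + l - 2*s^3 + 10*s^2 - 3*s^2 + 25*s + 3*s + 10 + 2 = -l^3 + 3*l^2 + 16*l - 2*s^3 + s^2*(7 - 5*l) + s*(-4*l^2 + 10*l + 28) + 12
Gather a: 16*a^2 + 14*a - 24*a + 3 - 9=16*a^2 - 10*a - 6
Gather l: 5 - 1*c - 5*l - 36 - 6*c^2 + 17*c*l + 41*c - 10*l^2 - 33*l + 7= -6*c^2 + 40*c - 10*l^2 + l*(17*c - 38) - 24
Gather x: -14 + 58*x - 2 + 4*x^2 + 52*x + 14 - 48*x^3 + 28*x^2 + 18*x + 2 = -48*x^3 + 32*x^2 + 128*x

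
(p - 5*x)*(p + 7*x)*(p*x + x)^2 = p^4*x^2 + 2*p^3*x^3 + 2*p^3*x^2 - 35*p^2*x^4 + 4*p^2*x^3 + p^2*x^2 - 70*p*x^4 + 2*p*x^3 - 35*x^4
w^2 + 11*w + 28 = (w + 4)*(w + 7)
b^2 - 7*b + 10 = (b - 5)*(b - 2)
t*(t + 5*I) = t^2 + 5*I*t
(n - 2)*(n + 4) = n^2 + 2*n - 8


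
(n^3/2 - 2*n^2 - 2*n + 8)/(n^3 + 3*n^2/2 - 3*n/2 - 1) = (n^2 - 6*n + 8)/(2*n^2 - n - 1)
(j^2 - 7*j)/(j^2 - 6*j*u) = (j - 7)/(j - 6*u)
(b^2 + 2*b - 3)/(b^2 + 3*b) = (b - 1)/b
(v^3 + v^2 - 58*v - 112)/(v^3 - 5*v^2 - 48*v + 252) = (v^2 - 6*v - 16)/(v^2 - 12*v + 36)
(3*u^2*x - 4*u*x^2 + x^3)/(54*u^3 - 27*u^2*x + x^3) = x*(-u + x)/(-18*u^2 + 3*u*x + x^2)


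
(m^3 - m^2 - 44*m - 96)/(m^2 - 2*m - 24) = (m^2 - 5*m - 24)/(m - 6)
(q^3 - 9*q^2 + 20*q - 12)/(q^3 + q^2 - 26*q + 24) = (q^2 - 8*q + 12)/(q^2 + 2*q - 24)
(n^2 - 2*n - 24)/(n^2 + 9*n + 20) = (n - 6)/(n + 5)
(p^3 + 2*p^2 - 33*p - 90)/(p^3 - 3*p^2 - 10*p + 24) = (p^2 - p - 30)/(p^2 - 6*p + 8)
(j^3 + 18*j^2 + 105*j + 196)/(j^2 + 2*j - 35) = (j^2 + 11*j + 28)/(j - 5)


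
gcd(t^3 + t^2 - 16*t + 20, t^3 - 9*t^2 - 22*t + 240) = t + 5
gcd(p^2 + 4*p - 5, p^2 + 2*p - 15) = p + 5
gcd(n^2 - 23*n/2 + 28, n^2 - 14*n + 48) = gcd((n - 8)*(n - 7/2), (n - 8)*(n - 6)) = n - 8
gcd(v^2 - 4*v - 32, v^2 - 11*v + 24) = v - 8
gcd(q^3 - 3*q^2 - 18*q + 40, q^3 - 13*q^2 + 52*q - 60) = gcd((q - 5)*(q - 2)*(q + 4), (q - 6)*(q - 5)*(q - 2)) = q^2 - 7*q + 10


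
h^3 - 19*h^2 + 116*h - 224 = (h - 8)*(h - 7)*(h - 4)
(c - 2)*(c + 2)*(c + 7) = c^3 + 7*c^2 - 4*c - 28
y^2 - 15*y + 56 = (y - 8)*(y - 7)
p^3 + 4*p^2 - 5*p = p*(p - 1)*(p + 5)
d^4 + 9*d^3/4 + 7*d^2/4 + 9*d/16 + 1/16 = (d + 1/4)*(d + 1/2)^2*(d + 1)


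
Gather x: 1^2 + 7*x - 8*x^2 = -8*x^2 + 7*x + 1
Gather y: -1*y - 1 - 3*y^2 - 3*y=-3*y^2 - 4*y - 1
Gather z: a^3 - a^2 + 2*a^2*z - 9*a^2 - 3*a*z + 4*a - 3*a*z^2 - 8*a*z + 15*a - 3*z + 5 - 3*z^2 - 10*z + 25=a^3 - 10*a^2 + 19*a + z^2*(-3*a - 3) + z*(2*a^2 - 11*a - 13) + 30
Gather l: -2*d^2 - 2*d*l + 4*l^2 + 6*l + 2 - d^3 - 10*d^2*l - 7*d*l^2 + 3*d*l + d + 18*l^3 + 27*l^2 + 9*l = -d^3 - 2*d^2 + d + 18*l^3 + l^2*(31 - 7*d) + l*(-10*d^2 + d + 15) + 2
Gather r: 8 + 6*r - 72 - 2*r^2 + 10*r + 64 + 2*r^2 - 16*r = 0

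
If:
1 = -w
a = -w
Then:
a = 1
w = -1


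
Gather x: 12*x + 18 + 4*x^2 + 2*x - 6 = 4*x^2 + 14*x + 12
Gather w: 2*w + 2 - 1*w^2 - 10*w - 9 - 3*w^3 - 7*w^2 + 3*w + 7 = -3*w^3 - 8*w^2 - 5*w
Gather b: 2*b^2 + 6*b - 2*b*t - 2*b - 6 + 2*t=2*b^2 + b*(4 - 2*t) + 2*t - 6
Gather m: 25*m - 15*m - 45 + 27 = 10*m - 18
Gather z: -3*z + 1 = 1 - 3*z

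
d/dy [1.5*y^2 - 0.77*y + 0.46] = 3.0*y - 0.77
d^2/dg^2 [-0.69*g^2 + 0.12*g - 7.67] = -1.38000000000000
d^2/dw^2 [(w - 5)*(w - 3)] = 2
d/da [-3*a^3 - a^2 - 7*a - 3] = -9*a^2 - 2*a - 7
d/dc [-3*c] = -3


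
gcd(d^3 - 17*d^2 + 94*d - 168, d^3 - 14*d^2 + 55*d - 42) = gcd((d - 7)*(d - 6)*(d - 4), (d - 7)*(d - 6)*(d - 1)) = d^2 - 13*d + 42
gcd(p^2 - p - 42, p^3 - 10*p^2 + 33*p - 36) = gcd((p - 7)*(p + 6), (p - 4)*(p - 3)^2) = 1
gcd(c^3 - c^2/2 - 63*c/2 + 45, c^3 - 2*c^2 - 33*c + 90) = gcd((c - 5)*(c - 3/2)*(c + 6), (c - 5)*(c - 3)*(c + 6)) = c^2 + c - 30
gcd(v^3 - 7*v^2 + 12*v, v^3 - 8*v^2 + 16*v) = v^2 - 4*v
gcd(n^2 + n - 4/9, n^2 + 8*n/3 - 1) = n - 1/3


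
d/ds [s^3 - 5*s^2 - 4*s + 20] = 3*s^2 - 10*s - 4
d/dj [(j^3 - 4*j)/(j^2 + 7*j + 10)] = (j^2 + 10*j - 10)/(j^2 + 10*j + 25)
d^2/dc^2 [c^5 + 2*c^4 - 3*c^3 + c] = 2*c*(10*c^2 + 12*c - 9)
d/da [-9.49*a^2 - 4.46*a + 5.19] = -18.98*a - 4.46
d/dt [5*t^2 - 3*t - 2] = 10*t - 3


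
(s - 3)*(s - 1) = s^2 - 4*s + 3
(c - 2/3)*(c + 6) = c^2 + 16*c/3 - 4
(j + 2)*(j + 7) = j^2 + 9*j + 14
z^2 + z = z*(z + 1)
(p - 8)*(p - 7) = p^2 - 15*p + 56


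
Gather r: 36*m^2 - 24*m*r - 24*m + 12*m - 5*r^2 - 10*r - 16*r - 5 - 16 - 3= 36*m^2 - 12*m - 5*r^2 + r*(-24*m - 26) - 24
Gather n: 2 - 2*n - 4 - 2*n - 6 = -4*n - 8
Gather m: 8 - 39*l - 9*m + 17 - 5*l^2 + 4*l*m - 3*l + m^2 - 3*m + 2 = -5*l^2 - 42*l + m^2 + m*(4*l - 12) + 27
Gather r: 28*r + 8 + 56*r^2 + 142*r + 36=56*r^2 + 170*r + 44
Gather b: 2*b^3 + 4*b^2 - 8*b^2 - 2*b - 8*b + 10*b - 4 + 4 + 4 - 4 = 2*b^3 - 4*b^2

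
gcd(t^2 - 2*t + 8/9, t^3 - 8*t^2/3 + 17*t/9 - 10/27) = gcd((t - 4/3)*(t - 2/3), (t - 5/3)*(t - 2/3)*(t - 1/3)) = t - 2/3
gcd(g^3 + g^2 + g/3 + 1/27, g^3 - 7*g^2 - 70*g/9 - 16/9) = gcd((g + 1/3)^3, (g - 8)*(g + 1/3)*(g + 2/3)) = g + 1/3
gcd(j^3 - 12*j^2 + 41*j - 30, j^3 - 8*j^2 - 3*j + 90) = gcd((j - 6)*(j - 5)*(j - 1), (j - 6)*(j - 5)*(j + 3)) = j^2 - 11*j + 30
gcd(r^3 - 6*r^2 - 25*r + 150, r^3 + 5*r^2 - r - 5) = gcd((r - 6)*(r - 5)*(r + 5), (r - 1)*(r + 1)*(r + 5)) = r + 5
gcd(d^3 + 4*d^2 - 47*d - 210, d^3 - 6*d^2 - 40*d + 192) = d + 6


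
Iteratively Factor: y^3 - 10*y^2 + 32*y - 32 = (y - 4)*(y^2 - 6*y + 8) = (y - 4)*(y - 2)*(y - 4)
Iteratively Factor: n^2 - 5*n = (n)*(n - 5)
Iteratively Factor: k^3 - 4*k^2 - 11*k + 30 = (k - 2)*(k^2 - 2*k - 15) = (k - 2)*(k + 3)*(k - 5)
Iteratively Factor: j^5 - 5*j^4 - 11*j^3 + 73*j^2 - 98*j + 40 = (j - 5)*(j^4 - 11*j^2 + 18*j - 8) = (j - 5)*(j + 4)*(j^3 - 4*j^2 + 5*j - 2) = (j - 5)*(j - 2)*(j + 4)*(j^2 - 2*j + 1) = (j - 5)*(j - 2)*(j - 1)*(j + 4)*(j - 1)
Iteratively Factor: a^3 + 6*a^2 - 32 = (a - 2)*(a^2 + 8*a + 16) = (a - 2)*(a + 4)*(a + 4)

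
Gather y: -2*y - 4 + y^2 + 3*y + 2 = y^2 + y - 2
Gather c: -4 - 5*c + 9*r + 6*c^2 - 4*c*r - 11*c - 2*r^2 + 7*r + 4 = 6*c^2 + c*(-4*r - 16) - 2*r^2 + 16*r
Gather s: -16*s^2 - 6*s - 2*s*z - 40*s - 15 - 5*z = -16*s^2 + s*(-2*z - 46) - 5*z - 15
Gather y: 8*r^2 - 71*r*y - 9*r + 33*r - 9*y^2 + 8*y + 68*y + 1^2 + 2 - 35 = 8*r^2 + 24*r - 9*y^2 + y*(76 - 71*r) - 32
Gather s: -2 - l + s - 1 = -l + s - 3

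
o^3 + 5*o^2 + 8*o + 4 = (o + 1)*(o + 2)^2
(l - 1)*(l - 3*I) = l^2 - l - 3*I*l + 3*I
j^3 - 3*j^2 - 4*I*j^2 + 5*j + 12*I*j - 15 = (j - 3)*(j - 5*I)*(j + I)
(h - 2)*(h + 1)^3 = h^4 + h^3 - 3*h^2 - 5*h - 2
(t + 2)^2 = t^2 + 4*t + 4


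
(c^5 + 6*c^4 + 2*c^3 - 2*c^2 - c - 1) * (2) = 2*c^5 + 12*c^4 + 4*c^3 - 4*c^2 - 2*c - 2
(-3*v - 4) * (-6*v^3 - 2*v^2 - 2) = 18*v^4 + 30*v^3 + 8*v^2 + 6*v + 8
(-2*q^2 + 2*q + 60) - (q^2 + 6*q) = -3*q^2 - 4*q + 60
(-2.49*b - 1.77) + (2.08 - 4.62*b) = 0.31 - 7.11*b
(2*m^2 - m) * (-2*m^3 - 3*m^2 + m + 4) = -4*m^5 - 4*m^4 + 5*m^3 + 7*m^2 - 4*m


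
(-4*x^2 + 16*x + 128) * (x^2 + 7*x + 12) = -4*x^4 - 12*x^3 + 192*x^2 + 1088*x + 1536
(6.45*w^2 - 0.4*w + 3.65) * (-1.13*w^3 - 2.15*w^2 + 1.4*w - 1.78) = -7.2885*w^5 - 13.4155*w^4 + 5.7655*w^3 - 19.8885*w^2 + 5.822*w - 6.497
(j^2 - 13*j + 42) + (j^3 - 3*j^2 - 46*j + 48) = j^3 - 2*j^2 - 59*j + 90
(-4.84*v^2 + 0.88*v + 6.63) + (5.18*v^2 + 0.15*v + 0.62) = 0.34*v^2 + 1.03*v + 7.25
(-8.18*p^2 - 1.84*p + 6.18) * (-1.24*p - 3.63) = 10.1432*p^3 + 31.975*p^2 - 0.984*p - 22.4334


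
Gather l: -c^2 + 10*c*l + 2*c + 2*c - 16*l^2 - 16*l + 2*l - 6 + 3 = -c^2 + 4*c - 16*l^2 + l*(10*c - 14) - 3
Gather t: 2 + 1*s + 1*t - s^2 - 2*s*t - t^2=-s^2 + s - t^2 + t*(1 - 2*s) + 2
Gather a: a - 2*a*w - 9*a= a*(-2*w - 8)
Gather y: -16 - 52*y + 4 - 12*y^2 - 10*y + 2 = -12*y^2 - 62*y - 10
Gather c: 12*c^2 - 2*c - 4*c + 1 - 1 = 12*c^2 - 6*c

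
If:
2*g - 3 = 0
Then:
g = 3/2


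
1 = 1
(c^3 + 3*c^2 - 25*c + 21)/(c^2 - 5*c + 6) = (c^2 + 6*c - 7)/(c - 2)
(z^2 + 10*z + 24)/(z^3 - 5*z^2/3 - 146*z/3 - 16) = 3*(z + 4)/(3*z^2 - 23*z - 8)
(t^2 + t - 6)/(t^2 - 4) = (t + 3)/(t + 2)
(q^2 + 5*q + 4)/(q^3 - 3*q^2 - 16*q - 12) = (q + 4)/(q^2 - 4*q - 12)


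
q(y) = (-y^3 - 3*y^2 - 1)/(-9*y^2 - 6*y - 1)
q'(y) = (18*y + 6)*(-y^3 - 3*y^2 - 1)/(-9*y^2 - 6*y - 1)^2 + (-3*y^2 - 6*y)/(-9*y^2 - 6*y - 1)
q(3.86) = 0.65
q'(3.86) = 0.12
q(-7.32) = -0.52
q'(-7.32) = 0.12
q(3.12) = 0.56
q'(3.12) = 0.12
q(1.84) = 0.41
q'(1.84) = 0.12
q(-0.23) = 11.93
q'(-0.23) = -243.62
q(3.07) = 0.56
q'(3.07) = 0.12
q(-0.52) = 5.33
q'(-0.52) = 49.71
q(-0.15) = 3.52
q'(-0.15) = -41.13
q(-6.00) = -0.37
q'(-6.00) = 0.12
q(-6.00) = -0.37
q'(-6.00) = 0.12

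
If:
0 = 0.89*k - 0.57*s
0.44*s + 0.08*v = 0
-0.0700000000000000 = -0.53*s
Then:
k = 0.08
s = 0.13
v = -0.73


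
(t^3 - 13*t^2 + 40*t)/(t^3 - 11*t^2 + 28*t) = (t^2 - 13*t + 40)/(t^2 - 11*t + 28)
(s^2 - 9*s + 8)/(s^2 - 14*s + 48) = (s - 1)/(s - 6)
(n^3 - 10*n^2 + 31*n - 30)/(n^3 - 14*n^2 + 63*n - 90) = (n - 2)/(n - 6)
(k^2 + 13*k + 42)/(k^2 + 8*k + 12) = (k + 7)/(k + 2)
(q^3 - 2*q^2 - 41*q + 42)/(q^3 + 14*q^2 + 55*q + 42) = (q^2 - 8*q + 7)/(q^2 + 8*q + 7)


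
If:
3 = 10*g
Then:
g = 3/10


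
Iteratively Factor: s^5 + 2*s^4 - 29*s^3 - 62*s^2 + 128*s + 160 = (s + 1)*(s^4 + s^3 - 30*s^2 - 32*s + 160) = (s - 5)*(s + 1)*(s^3 + 6*s^2 - 32) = (s - 5)*(s - 2)*(s + 1)*(s^2 + 8*s + 16) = (s - 5)*(s - 2)*(s + 1)*(s + 4)*(s + 4)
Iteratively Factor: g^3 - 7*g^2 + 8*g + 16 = (g - 4)*(g^2 - 3*g - 4) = (g - 4)*(g + 1)*(g - 4)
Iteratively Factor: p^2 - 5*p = (p - 5)*(p)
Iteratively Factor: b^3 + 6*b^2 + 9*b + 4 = (b + 1)*(b^2 + 5*b + 4) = (b + 1)^2*(b + 4)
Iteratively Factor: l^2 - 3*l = (l)*(l - 3)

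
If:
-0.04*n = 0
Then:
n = 0.00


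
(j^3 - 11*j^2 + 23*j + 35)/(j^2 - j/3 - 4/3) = 3*(j^2 - 12*j + 35)/(3*j - 4)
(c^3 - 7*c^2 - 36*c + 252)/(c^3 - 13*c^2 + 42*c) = (c + 6)/c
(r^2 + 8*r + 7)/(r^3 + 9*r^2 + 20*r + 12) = (r + 7)/(r^2 + 8*r + 12)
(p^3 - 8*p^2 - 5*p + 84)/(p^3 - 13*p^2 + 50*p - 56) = (p + 3)/(p - 2)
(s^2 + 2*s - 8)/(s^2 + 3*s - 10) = (s + 4)/(s + 5)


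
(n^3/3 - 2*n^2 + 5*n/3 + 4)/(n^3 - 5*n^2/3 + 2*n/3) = (n^3 - 6*n^2 + 5*n + 12)/(n*(3*n^2 - 5*n + 2))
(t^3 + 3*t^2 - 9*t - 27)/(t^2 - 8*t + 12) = (t^3 + 3*t^2 - 9*t - 27)/(t^2 - 8*t + 12)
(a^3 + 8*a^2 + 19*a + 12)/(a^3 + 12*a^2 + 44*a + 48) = (a^2 + 4*a + 3)/(a^2 + 8*a + 12)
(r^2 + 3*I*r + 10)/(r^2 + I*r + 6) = (r + 5*I)/(r + 3*I)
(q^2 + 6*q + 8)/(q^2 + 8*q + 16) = (q + 2)/(q + 4)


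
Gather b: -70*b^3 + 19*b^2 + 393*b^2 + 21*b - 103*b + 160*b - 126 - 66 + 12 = -70*b^3 + 412*b^2 + 78*b - 180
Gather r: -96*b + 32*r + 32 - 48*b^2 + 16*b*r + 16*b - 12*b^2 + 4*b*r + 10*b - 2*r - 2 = -60*b^2 - 70*b + r*(20*b + 30) + 30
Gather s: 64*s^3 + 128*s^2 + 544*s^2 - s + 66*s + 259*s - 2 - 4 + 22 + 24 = 64*s^3 + 672*s^2 + 324*s + 40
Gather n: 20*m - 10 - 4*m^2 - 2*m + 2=-4*m^2 + 18*m - 8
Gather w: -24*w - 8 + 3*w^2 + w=3*w^2 - 23*w - 8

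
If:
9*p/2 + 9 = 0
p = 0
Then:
No Solution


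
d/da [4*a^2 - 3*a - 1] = 8*a - 3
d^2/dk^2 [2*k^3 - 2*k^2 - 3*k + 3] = 12*k - 4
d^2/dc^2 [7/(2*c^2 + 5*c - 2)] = 14*(-4*c^2 - 10*c + (4*c + 5)^2 + 4)/(2*c^2 + 5*c - 2)^3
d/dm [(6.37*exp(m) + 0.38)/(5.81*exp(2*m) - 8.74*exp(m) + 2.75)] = (-37.0097*exp(2*m) - 4.4156*exp(m) + 20.8387)*exp(m)/(33.7561*exp(4*m) - 101.5588*exp(3*m) + 108.3426*exp(2*m) - 48.07*exp(m) + 7.5625)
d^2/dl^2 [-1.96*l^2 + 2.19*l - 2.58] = -3.92000000000000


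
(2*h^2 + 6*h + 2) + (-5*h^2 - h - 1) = -3*h^2 + 5*h + 1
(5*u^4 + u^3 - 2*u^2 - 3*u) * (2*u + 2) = 10*u^5 + 12*u^4 - 2*u^3 - 10*u^2 - 6*u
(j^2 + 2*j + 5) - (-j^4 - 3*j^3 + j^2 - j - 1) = j^4 + 3*j^3 + 3*j + 6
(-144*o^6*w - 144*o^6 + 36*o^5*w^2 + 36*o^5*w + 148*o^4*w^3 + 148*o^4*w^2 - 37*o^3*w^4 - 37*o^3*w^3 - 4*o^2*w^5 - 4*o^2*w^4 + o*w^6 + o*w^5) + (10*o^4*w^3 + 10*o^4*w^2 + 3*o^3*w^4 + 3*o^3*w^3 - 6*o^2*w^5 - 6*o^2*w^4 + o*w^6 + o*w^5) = -144*o^6*w - 144*o^6 + 36*o^5*w^2 + 36*o^5*w + 158*o^4*w^3 + 158*o^4*w^2 - 34*o^3*w^4 - 34*o^3*w^3 - 10*o^2*w^5 - 10*o^2*w^4 + 2*o*w^6 + 2*o*w^5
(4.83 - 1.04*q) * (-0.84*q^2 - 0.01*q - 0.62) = 0.8736*q^3 - 4.0468*q^2 + 0.5965*q - 2.9946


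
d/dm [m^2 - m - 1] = 2*m - 1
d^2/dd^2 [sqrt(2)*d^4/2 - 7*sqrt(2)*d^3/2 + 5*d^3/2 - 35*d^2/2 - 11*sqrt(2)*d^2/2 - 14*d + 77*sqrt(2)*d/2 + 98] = 6*sqrt(2)*d^2 - 21*sqrt(2)*d + 15*d - 35 - 11*sqrt(2)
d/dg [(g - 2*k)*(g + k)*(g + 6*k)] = 3*g^2 + 10*g*k - 8*k^2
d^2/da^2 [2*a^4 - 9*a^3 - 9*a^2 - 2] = 24*a^2 - 54*a - 18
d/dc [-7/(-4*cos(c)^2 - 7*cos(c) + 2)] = 7*(8*cos(c) + 7)*sin(c)/(4*cos(c)^2 + 7*cos(c) - 2)^2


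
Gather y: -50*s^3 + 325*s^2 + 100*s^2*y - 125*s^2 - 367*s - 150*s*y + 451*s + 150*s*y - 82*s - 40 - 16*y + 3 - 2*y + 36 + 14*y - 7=-50*s^3 + 200*s^2 + 2*s + y*(100*s^2 - 4) - 8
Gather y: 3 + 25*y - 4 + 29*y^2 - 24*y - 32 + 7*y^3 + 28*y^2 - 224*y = 7*y^3 + 57*y^2 - 223*y - 33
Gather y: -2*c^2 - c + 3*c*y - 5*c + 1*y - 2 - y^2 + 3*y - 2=-2*c^2 - 6*c - y^2 + y*(3*c + 4) - 4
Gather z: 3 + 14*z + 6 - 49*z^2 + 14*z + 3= -49*z^2 + 28*z + 12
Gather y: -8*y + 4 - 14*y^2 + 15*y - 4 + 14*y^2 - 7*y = 0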